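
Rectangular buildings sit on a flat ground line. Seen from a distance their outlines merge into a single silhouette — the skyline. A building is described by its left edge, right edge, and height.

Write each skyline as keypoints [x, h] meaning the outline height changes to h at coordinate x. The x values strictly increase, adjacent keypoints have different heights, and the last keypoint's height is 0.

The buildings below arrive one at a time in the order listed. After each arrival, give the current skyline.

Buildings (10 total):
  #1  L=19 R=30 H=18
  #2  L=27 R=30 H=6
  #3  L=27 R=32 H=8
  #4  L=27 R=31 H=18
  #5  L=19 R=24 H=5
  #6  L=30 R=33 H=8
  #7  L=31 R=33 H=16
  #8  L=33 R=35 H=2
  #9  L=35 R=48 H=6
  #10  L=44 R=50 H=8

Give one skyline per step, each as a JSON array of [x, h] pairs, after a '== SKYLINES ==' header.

== SKYLINES ==
[[19,18],[30,0]]
[[19,18],[30,0]]
[[19,18],[30,8],[32,0]]
[[19,18],[31,8],[32,0]]
[[19,18],[31,8],[32,0]]
[[19,18],[31,8],[33,0]]
[[19,18],[31,16],[33,0]]
[[19,18],[31,16],[33,2],[35,0]]
[[19,18],[31,16],[33,2],[35,6],[48,0]]
[[19,18],[31,16],[33,2],[35,6],[44,8],[50,0]]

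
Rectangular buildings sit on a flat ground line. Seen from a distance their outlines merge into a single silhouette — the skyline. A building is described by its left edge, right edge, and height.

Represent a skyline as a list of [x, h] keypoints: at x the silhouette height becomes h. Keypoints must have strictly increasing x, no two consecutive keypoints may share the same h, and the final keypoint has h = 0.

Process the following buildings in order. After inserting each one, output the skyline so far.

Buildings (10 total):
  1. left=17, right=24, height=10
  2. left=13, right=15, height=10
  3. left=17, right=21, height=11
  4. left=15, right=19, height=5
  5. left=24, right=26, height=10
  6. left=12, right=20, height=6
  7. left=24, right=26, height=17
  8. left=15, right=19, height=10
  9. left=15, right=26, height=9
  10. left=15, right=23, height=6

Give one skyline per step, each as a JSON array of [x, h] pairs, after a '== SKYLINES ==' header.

== SKYLINES ==
[[17,10],[24,0]]
[[13,10],[15,0],[17,10],[24,0]]
[[13,10],[15,0],[17,11],[21,10],[24,0]]
[[13,10],[15,5],[17,11],[21,10],[24,0]]
[[13,10],[15,5],[17,11],[21,10],[26,0]]
[[12,6],[13,10],[15,6],[17,11],[21,10],[26,0]]
[[12,6],[13,10],[15,6],[17,11],[21,10],[24,17],[26,0]]
[[12,6],[13,10],[17,11],[21,10],[24,17],[26,0]]
[[12,6],[13,10],[17,11],[21,10],[24,17],[26,0]]
[[12,6],[13,10],[17,11],[21,10],[24,17],[26,0]]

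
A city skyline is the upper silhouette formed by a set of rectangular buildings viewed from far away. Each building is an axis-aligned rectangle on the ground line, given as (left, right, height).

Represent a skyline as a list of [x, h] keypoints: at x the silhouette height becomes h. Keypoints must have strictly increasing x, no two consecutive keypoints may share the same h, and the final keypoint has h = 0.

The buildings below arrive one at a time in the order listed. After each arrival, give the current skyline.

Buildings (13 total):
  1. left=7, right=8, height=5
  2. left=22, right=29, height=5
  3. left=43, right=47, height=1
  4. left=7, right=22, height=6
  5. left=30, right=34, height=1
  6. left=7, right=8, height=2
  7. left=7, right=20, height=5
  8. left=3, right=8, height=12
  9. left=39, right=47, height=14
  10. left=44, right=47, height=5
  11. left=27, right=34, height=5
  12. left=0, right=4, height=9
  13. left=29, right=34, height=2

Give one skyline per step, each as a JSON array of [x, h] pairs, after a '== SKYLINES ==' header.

== SKYLINES ==
[[7,5],[8,0]]
[[7,5],[8,0],[22,5],[29,0]]
[[7,5],[8,0],[22,5],[29,0],[43,1],[47,0]]
[[7,6],[22,5],[29,0],[43,1],[47,0]]
[[7,6],[22,5],[29,0],[30,1],[34,0],[43,1],[47,0]]
[[7,6],[22,5],[29,0],[30,1],[34,0],[43,1],[47,0]]
[[7,6],[22,5],[29,0],[30,1],[34,0],[43,1],[47,0]]
[[3,12],[8,6],[22,5],[29,0],[30,1],[34,0],[43,1],[47,0]]
[[3,12],[8,6],[22,5],[29,0],[30,1],[34,0],[39,14],[47,0]]
[[3,12],[8,6],[22,5],[29,0],[30,1],[34,0],[39,14],[47,0]]
[[3,12],[8,6],[22,5],[34,0],[39,14],[47,0]]
[[0,9],[3,12],[8,6],[22,5],[34,0],[39,14],[47,0]]
[[0,9],[3,12],[8,6],[22,5],[34,0],[39,14],[47,0]]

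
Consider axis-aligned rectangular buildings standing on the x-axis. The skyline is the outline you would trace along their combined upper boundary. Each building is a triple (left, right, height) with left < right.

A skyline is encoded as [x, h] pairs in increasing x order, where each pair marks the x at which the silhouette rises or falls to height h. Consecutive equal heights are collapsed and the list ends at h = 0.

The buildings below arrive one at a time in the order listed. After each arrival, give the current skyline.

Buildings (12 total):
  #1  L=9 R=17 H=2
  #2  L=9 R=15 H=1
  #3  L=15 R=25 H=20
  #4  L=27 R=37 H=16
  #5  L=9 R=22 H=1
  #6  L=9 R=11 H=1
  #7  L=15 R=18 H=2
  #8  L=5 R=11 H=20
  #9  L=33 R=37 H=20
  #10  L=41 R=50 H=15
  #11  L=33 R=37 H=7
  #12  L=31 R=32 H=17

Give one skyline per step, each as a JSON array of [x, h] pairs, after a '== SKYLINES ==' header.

== SKYLINES ==
[[9,2],[17,0]]
[[9,2],[17,0]]
[[9,2],[15,20],[25,0]]
[[9,2],[15,20],[25,0],[27,16],[37,0]]
[[9,2],[15,20],[25,0],[27,16],[37,0]]
[[9,2],[15,20],[25,0],[27,16],[37,0]]
[[9,2],[15,20],[25,0],[27,16],[37,0]]
[[5,20],[11,2],[15,20],[25,0],[27,16],[37,0]]
[[5,20],[11,2],[15,20],[25,0],[27,16],[33,20],[37,0]]
[[5,20],[11,2],[15,20],[25,0],[27,16],[33,20],[37,0],[41,15],[50,0]]
[[5,20],[11,2],[15,20],[25,0],[27,16],[33,20],[37,0],[41,15],[50,0]]
[[5,20],[11,2],[15,20],[25,0],[27,16],[31,17],[32,16],[33,20],[37,0],[41,15],[50,0]]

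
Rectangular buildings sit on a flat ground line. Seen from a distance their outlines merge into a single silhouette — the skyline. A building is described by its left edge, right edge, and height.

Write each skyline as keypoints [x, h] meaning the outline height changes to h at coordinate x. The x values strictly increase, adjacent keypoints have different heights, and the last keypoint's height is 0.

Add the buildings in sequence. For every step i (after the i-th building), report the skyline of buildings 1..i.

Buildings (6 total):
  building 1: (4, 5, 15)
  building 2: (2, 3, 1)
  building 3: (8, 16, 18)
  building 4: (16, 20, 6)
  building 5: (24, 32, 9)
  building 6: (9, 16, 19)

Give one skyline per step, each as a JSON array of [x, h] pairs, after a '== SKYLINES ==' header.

== SKYLINES ==
[[4,15],[5,0]]
[[2,1],[3,0],[4,15],[5,0]]
[[2,1],[3,0],[4,15],[5,0],[8,18],[16,0]]
[[2,1],[3,0],[4,15],[5,0],[8,18],[16,6],[20,0]]
[[2,1],[3,0],[4,15],[5,0],[8,18],[16,6],[20,0],[24,9],[32,0]]
[[2,1],[3,0],[4,15],[5,0],[8,18],[9,19],[16,6],[20,0],[24,9],[32,0]]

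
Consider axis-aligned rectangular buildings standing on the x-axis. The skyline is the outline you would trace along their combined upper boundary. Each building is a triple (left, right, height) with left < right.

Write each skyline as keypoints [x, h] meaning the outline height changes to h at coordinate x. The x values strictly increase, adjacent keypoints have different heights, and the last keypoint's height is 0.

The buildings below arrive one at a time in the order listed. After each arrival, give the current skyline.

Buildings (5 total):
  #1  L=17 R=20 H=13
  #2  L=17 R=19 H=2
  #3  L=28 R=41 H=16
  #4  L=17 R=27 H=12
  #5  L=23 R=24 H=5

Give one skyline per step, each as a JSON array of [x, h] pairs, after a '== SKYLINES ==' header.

== SKYLINES ==
[[17,13],[20,0]]
[[17,13],[20,0]]
[[17,13],[20,0],[28,16],[41,0]]
[[17,13],[20,12],[27,0],[28,16],[41,0]]
[[17,13],[20,12],[27,0],[28,16],[41,0]]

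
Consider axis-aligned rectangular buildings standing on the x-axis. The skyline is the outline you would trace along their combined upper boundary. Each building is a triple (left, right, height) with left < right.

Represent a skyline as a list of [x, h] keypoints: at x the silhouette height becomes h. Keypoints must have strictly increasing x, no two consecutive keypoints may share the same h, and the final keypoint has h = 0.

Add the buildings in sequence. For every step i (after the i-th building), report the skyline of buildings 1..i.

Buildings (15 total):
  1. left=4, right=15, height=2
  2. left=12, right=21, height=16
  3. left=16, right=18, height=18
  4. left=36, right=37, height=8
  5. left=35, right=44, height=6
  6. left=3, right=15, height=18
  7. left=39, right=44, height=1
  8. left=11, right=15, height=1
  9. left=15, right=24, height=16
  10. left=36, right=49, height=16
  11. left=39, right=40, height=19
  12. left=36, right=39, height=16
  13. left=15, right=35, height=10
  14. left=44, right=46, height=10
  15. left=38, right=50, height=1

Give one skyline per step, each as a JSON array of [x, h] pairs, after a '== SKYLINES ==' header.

== SKYLINES ==
[[4,2],[15,0]]
[[4,2],[12,16],[21,0]]
[[4,2],[12,16],[16,18],[18,16],[21,0]]
[[4,2],[12,16],[16,18],[18,16],[21,0],[36,8],[37,0]]
[[4,2],[12,16],[16,18],[18,16],[21,0],[35,6],[36,8],[37,6],[44,0]]
[[3,18],[15,16],[16,18],[18,16],[21,0],[35,6],[36,8],[37,6],[44,0]]
[[3,18],[15,16],[16,18],[18,16],[21,0],[35,6],[36,8],[37,6],[44,0]]
[[3,18],[15,16],[16,18],[18,16],[21,0],[35,6],[36,8],[37,6],[44,0]]
[[3,18],[15,16],[16,18],[18,16],[24,0],[35,6],[36,8],[37,6],[44,0]]
[[3,18],[15,16],[16,18],[18,16],[24,0],[35,6],[36,16],[49,0]]
[[3,18],[15,16],[16,18],[18,16],[24,0],[35,6],[36,16],[39,19],[40,16],[49,0]]
[[3,18],[15,16],[16,18],[18,16],[24,0],[35,6],[36,16],[39,19],[40,16],[49,0]]
[[3,18],[15,16],[16,18],[18,16],[24,10],[35,6],[36,16],[39,19],[40,16],[49,0]]
[[3,18],[15,16],[16,18],[18,16],[24,10],[35,6],[36,16],[39,19],[40,16],[49,0]]
[[3,18],[15,16],[16,18],[18,16],[24,10],[35,6],[36,16],[39,19],[40,16],[49,1],[50,0]]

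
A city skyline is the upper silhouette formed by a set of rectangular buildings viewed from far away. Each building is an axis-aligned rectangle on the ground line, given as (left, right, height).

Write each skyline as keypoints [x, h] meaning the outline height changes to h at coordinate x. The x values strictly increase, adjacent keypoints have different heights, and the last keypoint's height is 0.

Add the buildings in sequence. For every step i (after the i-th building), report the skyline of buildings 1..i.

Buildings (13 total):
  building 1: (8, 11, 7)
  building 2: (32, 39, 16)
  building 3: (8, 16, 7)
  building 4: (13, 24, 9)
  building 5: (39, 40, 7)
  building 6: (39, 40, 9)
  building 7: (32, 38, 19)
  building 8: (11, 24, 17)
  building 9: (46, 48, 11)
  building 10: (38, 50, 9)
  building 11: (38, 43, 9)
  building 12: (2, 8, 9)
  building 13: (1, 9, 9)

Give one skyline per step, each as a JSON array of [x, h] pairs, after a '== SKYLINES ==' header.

== SKYLINES ==
[[8,7],[11,0]]
[[8,7],[11,0],[32,16],[39,0]]
[[8,7],[16,0],[32,16],[39,0]]
[[8,7],[13,9],[24,0],[32,16],[39,0]]
[[8,7],[13,9],[24,0],[32,16],[39,7],[40,0]]
[[8,7],[13,9],[24,0],[32,16],[39,9],[40,0]]
[[8,7],[13,9],[24,0],[32,19],[38,16],[39,9],[40,0]]
[[8,7],[11,17],[24,0],[32,19],[38,16],[39,9],[40,0]]
[[8,7],[11,17],[24,0],[32,19],[38,16],[39,9],[40,0],[46,11],[48,0]]
[[8,7],[11,17],[24,0],[32,19],[38,16],[39,9],[46,11],[48,9],[50,0]]
[[8,7],[11,17],[24,0],[32,19],[38,16],[39,9],[46,11],[48,9],[50,0]]
[[2,9],[8,7],[11,17],[24,0],[32,19],[38,16],[39,9],[46,11],[48,9],[50,0]]
[[1,9],[9,7],[11,17],[24,0],[32,19],[38,16],[39,9],[46,11],[48,9],[50,0]]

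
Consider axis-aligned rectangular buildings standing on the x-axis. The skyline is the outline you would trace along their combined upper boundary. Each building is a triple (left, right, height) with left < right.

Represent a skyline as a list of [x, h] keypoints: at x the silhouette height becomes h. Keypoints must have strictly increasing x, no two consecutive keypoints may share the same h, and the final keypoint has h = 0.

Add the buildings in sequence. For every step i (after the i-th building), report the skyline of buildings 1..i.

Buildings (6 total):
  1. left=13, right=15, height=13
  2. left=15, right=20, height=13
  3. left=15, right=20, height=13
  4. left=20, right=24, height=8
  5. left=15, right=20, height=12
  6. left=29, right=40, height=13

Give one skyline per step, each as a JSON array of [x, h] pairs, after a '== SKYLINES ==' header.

== SKYLINES ==
[[13,13],[15,0]]
[[13,13],[20,0]]
[[13,13],[20,0]]
[[13,13],[20,8],[24,0]]
[[13,13],[20,8],[24,0]]
[[13,13],[20,8],[24,0],[29,13],[40,0]]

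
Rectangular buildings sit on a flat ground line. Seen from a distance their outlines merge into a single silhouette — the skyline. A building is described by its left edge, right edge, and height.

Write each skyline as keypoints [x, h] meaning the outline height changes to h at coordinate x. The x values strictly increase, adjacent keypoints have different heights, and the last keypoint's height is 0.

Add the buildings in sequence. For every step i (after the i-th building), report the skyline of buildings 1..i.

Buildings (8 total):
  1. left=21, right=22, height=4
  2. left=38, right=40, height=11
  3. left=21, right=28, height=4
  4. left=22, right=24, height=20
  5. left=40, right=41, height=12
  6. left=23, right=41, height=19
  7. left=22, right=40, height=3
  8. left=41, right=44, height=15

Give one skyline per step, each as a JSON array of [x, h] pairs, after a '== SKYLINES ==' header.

== SKYLINES ==
[[21,4],[22,0]]
[[21,4],[22,0],[38,11],[40,0]]
[[21,4],[28,0],[38,11],[40,0]]
[[21,4],[22,20],[24,4],[28,0],[38,11],[40,0]]
[[21,4],[22,20],[24,4],[28,0],[38,11],[40,12],[41,0]]
[[21,4],[22,20],[24,19],[41,0]]
[[21,4],[22,20],[24,19],[41,0]]
[[21,4],[22,20],[24,19],[41,15],[44,0]]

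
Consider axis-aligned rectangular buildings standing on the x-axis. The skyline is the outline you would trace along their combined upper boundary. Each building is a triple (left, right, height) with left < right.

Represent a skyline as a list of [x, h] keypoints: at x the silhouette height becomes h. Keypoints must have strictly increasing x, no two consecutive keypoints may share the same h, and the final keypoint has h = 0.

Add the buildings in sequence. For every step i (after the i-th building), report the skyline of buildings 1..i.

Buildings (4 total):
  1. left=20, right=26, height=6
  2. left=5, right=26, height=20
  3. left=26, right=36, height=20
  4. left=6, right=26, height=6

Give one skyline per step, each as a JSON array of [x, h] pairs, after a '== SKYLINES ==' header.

== SKYLINES ==
[[20,6],[26,0]]
[[5,20],[26,0]]
[[5,20],[36,0]]
[[5,20],[36,0]]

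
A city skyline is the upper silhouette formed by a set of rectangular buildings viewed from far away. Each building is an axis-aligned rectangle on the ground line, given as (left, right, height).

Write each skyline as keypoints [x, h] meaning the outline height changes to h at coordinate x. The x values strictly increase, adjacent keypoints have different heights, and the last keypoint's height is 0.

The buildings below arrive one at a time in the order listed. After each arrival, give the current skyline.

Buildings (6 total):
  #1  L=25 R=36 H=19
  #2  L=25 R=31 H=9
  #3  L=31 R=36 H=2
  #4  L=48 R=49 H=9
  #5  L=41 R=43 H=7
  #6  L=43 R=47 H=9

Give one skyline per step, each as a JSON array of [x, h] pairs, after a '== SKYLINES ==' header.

== SKYLINES ==
[[25,19],[36,0]]
[[25,19],[36,0]]
[[25,19],[36,0]]
[[25,19],[36,0],[48,9],[49,0]]
[[25,19],[36,0],[41,7],[43,0],[48,9],[49,0]]
[[25,19],[36,0],[41,7],[43,9],[47,0],[48,9],[49,0]]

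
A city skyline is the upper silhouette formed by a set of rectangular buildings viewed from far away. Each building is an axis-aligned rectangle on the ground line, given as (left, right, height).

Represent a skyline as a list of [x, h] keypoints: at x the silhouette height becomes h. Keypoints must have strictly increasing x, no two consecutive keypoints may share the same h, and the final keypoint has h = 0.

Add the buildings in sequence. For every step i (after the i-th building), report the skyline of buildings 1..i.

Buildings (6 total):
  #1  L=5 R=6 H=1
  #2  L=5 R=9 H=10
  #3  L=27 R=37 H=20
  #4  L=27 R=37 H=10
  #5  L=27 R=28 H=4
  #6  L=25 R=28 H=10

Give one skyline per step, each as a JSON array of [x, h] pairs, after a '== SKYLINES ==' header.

== SKYLINES ==
[[5,1],[6,0]]
[[5,10],[9,0]]
[[5,10],[9,0],[27,20],[37,0]]
[[5,10],[9,0],[27,20],[37,0]]
[[5,10],[9,0],[27,20],[37,0]]
[[5,10],[9,0],[25,10],[27,20],[37,0]]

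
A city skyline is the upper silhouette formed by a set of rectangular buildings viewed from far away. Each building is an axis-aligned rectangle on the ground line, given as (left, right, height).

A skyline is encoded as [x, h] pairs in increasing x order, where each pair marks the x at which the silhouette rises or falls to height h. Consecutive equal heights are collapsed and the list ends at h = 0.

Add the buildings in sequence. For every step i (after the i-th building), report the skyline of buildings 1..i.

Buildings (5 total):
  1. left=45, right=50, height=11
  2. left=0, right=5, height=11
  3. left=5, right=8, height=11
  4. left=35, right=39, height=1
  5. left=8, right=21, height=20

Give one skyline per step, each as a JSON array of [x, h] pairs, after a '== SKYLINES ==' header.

== SKYLINES ==
[[45,11],[50,0]]
[[0,11],[5,0],[45,11],[50,0]]
[[0,11],[8,0],[45,11],[50,0]]
[[0,11],[8,0],[35,1],[39,0],[45,11],[50,0]]
[[0,11],[8,20],[21,0],[35,1],[39,0],[45,11],[50,0]]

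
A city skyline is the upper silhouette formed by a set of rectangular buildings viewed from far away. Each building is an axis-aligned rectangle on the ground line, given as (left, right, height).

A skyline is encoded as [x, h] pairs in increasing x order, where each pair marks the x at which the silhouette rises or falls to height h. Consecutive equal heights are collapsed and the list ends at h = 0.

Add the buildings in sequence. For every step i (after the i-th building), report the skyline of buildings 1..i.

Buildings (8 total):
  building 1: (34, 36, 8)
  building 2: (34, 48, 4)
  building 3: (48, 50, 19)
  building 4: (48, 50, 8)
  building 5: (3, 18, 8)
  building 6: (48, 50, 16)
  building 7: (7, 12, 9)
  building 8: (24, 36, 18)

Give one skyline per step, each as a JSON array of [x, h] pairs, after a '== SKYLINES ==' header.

== SKYLINES ==
[[34,8],[36,0]]
[[34,8],[36,4],[48,0]]
[[34,8],[36,4],[48,19],[50,0]]
[[34,8],[36,4],[48,19],[50,0]]
[[3,8],[18,0],[34,8],[36,4],[48,19],[50,0]]
[[3,8],[18,0],[34,8],[36,4],[48,19],[50,0]]
[[3,8],[7,9],[12,8],[18,0],[34,8],[36,4],[48,19],[50,0]]
[[3,8],[7,9],[12,8],[18,0],[24,18],[36,4],[48,19],[50,0]]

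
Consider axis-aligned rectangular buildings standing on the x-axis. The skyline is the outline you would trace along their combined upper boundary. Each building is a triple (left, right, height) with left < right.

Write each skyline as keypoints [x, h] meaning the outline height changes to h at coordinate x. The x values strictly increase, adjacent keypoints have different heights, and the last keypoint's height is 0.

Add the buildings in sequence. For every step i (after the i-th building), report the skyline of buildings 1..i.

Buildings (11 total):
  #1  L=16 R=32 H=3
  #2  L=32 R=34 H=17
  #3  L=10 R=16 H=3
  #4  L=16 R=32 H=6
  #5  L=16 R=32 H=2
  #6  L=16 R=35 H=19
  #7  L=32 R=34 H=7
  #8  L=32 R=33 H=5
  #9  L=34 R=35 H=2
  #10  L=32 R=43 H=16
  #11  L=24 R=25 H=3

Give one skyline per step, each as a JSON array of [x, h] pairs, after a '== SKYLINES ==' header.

== SKYLINES ==
[[16,3],[32,0]]
[[16,3],[32,17],[34,0]]
[[10,3],[32,17],[34,0]]
[[10,3],[16,6],[32,17],[34,0]]
[[10,3],[16,6],[32,17],[34,0]]
[[10,3],[16,19],[35,0]]
[[10,3],[16,19],[35,0]]
[[10,3],[16,19],[35,0]]
[[10,3],[16,19],[35,0]]
[[10,3],[16,19],[35,16],[43,0]]
[[10,3],[16,19],[35,16],[43,0]]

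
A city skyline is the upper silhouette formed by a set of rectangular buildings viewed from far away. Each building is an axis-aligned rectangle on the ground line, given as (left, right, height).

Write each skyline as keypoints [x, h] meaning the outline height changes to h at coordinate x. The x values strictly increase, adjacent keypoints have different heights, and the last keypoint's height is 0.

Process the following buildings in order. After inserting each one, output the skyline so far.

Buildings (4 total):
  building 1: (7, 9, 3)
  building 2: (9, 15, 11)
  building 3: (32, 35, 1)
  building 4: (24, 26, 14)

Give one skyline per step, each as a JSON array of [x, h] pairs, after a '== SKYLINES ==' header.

== SKYLINES ==
[[7,3],[9,0]]
[[7,3],[9,11],[15,0]]
[[7,3],[9,11],[15,0],[32,1],[35,0]]
[[7,3],[9,11],[15,0],[24,14],[26,0],[32,1],[35,0]]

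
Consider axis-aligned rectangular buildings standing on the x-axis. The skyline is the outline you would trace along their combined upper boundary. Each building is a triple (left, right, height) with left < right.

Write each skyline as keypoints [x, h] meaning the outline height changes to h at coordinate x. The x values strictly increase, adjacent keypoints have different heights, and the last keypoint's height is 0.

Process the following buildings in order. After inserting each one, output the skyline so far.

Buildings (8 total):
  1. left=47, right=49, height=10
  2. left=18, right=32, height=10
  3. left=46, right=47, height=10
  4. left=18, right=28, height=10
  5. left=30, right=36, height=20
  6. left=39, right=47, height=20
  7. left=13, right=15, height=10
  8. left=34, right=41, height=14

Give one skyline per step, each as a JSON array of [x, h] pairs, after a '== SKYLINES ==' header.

== SKYLINES ==
[[47,10],[49,0]]
[[18,10],[32,0],[47,10],[49,0]]
[[18,10],[32,0],[46,10],[49,0]]
[[18,10],[32,0],[46,10],[49,0]]
[[18,10],[30,20],[36,0],[46,10],[49,0]]
[[18,10],[30,20],[36,0],[39,20],[47,10],[49,0]]
[[13,10],[15,0],[18,10],[30,20],[36,0],[39,20],[47,10],[49,0]]
[[13,10],[15,0],[18,10],[30,20],[36,14],[39,20],[47,10],[49,0]]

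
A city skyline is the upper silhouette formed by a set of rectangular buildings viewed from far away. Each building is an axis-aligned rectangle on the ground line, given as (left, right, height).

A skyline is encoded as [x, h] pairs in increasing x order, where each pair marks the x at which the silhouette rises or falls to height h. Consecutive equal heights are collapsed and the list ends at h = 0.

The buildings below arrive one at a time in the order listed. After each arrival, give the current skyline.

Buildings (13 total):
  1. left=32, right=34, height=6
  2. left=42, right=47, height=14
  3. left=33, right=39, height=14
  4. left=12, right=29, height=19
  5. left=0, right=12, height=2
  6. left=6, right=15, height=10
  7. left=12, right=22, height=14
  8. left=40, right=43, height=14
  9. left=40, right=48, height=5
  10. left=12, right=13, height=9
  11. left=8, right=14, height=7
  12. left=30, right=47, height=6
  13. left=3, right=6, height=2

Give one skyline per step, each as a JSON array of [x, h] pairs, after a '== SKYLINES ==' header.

== SKYLINES ==
[[32,6],[34,0]]
[[32,6],[34,0],[42,14],[47,0]]
[[32,6],[33,14],[39,0],[42,14],[47,0]]
[[12,19],[29,0],[32,6],[33,14],[39,0],[42,14],[47,0]]
[[0,2],[12,19],[29,0],[32,6],[33,14],[39,0],[42,14],[47,0]]
[[0,2],[6,10],[12,19],[29,0],[32,6],[33,14],[39,0],[42,14],[47,0]]
[[0,2],[6,10],[12,19],[29,0],[32,6],[33,14],[39,0],[42,14],[47,0]]
[[0,2],[6,10],[12,19],[29,0],[32,6],[33,14],[39,0],[40,14],[47,0]]
[[0,2],[6,10],[12,19],[29,0],[32,6],[33,14],[39,0],[40,14],[47,5],[48,0]]
[[0,2],[6,10],[12,19],[29,0],[32,6],[33,14],[39,0],[40,14],[47,5],[48,0]]
[[0,2],[6,10],[12,19],[29,0],[32,6],[33,14],[39,0],[40,14],[47,5],[48,0]]
[[0,2],[6,10],[12,19],[29,0],[30,6],[33,14],[39,6],[40,14],[47,5],[48,0]]
[[0,2],[6,10],[12,19],[29,0],[30,6],[33,14],[39,6],[40,14],[47,5],[48,0]]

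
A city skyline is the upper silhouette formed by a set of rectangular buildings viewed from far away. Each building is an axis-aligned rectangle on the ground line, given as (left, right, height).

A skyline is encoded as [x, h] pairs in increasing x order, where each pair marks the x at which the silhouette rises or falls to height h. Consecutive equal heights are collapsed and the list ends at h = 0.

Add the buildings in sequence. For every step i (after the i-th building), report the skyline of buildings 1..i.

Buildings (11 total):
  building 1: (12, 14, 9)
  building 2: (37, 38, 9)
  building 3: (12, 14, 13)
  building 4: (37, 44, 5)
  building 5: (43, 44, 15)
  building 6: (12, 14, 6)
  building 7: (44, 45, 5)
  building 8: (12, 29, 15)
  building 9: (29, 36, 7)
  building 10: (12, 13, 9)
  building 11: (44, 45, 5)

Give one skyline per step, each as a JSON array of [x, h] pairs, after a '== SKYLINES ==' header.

== SKYLINES ==
[[12,9],[14,0]]
[[12,9],[14,0],[37,9],[38,0]]
[[12,13],[14,0],[37,9],[38,0]]
[[12,13],[14,0],[37,9],[38,5],[44,0]]
[[12,13],[14,0],[37,9],[38,5],[43,15],[44,0]]
[[12,13],[14,0],[37,9],[38,5],[43,15],[44,0]]
[[12,13],[14,0],[37,9],[38,5],[43,15],[44,5],[45,0]]
[[12,15],[29,0],[37,9],[38,5],[43,15],[44,5],[45,0]]
[[12,15],[29,7],[36,0],[37,9],[38,5],[43,15],[44,5],[45,0]]
[[12,15],[29,7],[36,0],[37,9],[38,5],[43,15],[44,5],[45,0]]
[[12,15],[29,7],[36,0],[37,9],[38,5],[43,15],[44,5],[45,0]]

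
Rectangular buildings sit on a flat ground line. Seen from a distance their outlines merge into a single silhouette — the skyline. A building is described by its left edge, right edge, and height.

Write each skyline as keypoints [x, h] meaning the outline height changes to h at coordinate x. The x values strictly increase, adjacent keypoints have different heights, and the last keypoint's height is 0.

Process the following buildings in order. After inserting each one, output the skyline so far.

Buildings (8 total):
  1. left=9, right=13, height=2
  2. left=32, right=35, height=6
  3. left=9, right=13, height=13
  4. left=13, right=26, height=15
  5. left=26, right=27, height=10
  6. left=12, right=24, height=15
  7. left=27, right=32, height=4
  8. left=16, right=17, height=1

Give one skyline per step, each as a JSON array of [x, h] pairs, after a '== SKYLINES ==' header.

== SKYLINES ==
[[9,2],[13,0]]
[[9,2],[13,0],[32,6],[35,0]]
[[9,13],[13,0],[32,6],[35,0]]
[[9,13],[13,15],[26,0],[32,6],[35,0]]
[[9,13],[13,15],[26,10],[27,0],[32,6],[35,0]]
[[9,13],[12,15],[26,10],[27,0],[32,6],[35,0]]
[[9,13],[12,15],[26,10],[27,4],[32,6],[35,0]]
[[9,13],[12,15],[26,10],[27,4],[32,6],[35,0]]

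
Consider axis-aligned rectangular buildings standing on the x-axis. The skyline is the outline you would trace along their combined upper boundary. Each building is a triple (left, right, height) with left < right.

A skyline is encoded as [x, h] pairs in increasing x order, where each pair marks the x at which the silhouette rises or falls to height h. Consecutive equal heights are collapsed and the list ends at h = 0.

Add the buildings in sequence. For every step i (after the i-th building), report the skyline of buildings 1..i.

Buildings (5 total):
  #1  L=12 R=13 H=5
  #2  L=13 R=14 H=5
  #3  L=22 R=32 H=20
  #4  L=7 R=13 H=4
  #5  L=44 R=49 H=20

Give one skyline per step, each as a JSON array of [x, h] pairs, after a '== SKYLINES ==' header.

== SKYLINES ==
[[12,5],[13,0]]
[[12,5],[14,0]]
[[12,5],[14,0],[22,20],[32,0]]
[[7,4],[12,5],[14,0],[22,20],[32,0]]
[[7,4],[12,5],[14,0],[22,20],[32,0],[44,20],[49,0]]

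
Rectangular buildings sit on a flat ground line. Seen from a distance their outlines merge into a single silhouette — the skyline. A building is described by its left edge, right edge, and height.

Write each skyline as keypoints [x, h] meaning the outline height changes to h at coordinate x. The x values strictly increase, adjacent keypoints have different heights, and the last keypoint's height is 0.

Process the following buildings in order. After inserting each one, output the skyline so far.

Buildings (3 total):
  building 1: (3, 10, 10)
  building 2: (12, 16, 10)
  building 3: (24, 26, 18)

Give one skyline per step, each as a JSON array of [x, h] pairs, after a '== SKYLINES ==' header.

== SKYLINES ==
[[3,10],[10,0]]
[[3,10],[10,0],[12,10],[16,0]]
[[3,10],[10,0],[12,10],[16,0],[24,18],[26,0]]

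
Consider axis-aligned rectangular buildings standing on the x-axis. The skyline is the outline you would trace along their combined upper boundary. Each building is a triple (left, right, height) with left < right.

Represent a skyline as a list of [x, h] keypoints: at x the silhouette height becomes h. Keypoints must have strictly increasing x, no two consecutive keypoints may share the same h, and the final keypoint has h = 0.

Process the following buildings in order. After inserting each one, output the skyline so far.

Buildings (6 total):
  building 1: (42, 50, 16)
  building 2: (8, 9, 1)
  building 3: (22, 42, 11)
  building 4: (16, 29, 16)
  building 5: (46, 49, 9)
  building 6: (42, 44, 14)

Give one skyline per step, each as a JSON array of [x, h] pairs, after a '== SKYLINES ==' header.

== SKYLINES ==
[[42,16],[50,0]]
[[8,1],[9,0],[42,16],[50,0]]
[[8,1],[9,0],[22,11],[42,16],[50,0]]
[[8,1],[9,0],[16,16],[29,11],[42,16],[50,0]]
[[8,1],[9,0],[16,16],[29,11],[42,16],[50,0]]
[[8,1],[9,0],[16,16],[29,11],[42,16],[50,0]]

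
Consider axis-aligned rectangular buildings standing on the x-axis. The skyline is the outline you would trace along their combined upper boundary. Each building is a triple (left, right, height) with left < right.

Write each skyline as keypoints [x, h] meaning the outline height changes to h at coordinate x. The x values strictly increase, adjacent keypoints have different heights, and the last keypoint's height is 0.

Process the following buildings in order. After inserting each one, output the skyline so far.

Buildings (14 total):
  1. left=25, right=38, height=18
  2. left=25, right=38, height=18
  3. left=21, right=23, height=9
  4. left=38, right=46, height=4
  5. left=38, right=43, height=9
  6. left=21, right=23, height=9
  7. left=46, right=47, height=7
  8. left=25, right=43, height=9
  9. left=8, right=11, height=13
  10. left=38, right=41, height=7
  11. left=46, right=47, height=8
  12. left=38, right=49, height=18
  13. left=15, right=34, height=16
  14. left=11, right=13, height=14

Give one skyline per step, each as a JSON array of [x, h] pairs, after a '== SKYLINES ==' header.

== SKYLINES ==
[[25,18],[38,0]]
[[25,18],[38,0]]
[[21,9],[23,0],[25,18],[38,0]]
[[21,9],[23,0],[25,18],[38,4],[46,0]]
[[21,9],[23,0],[25,18],[38,9],[43,4],[46,0]]
[[21,9],[23,0],[25,18],[38,9],[43,4],[46,0]]
[[21,9],[23,0],[25,18],[38,9],[43,4],[46,7],[47,0]]
[[21,9],[23,0],[25,18],[38,9],[43,4],[46,7],[47,0]]
[[8,13],[11,0],[21,9],[23,0],[25,18],[38,9],[43,4],[46,7],[47,0]]
[[8,13],[11,0],[21,9],[23,0],[25,18],[38,9],[43,4],[46,7],[47,0]]
[[8,13],[11,0],[21,9],[23,0],[25,18],[38,9],[43,4],[46,8],[47,0]]
[[8,13],[11,0],[21,9],[23,0],[25,18],[49,0]]
[[8,13],[11,0],[15,16],[25,18],[49,0]]
[[8,13],[11,14],[13,0],[15,16],[25,18],[49,0]]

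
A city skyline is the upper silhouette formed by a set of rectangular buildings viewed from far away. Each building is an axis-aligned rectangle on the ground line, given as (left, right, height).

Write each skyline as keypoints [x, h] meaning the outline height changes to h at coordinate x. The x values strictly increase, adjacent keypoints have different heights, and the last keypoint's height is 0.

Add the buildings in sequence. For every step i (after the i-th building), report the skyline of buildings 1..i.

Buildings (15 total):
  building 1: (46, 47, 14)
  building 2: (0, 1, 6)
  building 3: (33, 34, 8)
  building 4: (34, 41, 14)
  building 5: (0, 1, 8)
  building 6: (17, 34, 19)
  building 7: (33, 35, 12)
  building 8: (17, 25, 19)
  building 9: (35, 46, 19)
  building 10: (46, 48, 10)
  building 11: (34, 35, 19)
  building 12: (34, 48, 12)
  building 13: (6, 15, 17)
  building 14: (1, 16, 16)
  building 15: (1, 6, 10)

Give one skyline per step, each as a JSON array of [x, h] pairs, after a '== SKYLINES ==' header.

== SKYLINES ==
[[46,14],[47,0]]
[[0,6],[1,0],[46,14],[47,0]]
[[0,6],[1,0],[33,8],[34,0],[46,14],[47,0]]
[[0,6],[1,0],[33,8],[34,14],[41,0],[46,14],[47,0]]
[[0,8],[1,0],[33,8],[34,14],[41,0],[46,14],[47,0]]
[[0,8],[1,0],[17,19],[34,14],[41,0],[46,14],[47,0]]
[[0,8],[1,0],[17,19],[34,14],[41,0],[46,14],[47,0]]
[[0,8],[1,0],[17,19],[34,14],[41,0],[46,14],[47,0]]
[[0,8],[1,0],[17,19],[34,14],[35,19],[46,14],[47,0]]
[[0,8],[1,0],[17,19],[34,14],[35,19],[46,14],[47,10],[48,0]]
[[0,8],[1,0],[17,19],[46,14],[47,10],[48,0]]
[[0,8],[1,0],[17,19],[46,14],[47,12],[48,0]]
[[0,8],[1,0],[6,17],[15,0],[17,19],[46,14],[47,12],[48,0]]
[[0,8],[1,16],[6,17],[15,16],[16,0],[17,19],[46,14],[47,12],[48,0]]
[[0,8],[1,16],[6,17],[15,16],[16,0],[17,19],[46,14],[47,12],[48,0]]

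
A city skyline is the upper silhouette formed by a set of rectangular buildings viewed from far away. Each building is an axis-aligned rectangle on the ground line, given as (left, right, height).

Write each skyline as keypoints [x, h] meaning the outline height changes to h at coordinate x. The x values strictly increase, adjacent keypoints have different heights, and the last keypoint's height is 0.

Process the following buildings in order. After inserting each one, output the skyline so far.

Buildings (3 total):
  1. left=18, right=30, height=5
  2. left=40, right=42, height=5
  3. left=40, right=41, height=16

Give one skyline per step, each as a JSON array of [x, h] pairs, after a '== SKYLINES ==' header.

== SKYLINES ==
[[18,5],[30,0]]
[[18,5],[30,0],[40,5],[42,0]]
[[18,5],[30,0],[40,16],[41,5],[42,0]]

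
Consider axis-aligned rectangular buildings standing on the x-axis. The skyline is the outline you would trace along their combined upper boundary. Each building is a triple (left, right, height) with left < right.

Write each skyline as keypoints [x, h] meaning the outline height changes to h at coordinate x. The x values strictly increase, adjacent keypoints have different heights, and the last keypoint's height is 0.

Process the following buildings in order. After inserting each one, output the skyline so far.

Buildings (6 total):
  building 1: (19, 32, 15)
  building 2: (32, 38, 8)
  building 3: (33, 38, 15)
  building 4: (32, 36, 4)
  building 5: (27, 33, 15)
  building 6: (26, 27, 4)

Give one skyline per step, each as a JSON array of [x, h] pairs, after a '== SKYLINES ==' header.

== SKYLINES ==
[[19,15],[32,0]]
[[19,15],[32,8],[38,0]]
[[19,15],[32,8],[33,15],[38,0]]
[[19,15],[32,8],[33,15],[38,0]]
[[19,15],[38,0]]
[[19,15],[38,0]]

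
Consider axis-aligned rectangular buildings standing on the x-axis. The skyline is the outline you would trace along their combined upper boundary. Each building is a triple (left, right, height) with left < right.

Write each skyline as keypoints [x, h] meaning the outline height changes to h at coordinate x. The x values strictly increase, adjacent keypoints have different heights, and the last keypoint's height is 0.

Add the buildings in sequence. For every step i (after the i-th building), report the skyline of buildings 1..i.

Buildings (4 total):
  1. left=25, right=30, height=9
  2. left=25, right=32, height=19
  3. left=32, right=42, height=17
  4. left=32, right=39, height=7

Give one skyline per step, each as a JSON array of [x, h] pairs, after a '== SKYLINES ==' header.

== SKYLINES ==
[[25,9],[30,0]]
[[25,19],[32,0]]
[[25,19],[32,17],[42,0]]
[[25,19],[32,17],[42,0]]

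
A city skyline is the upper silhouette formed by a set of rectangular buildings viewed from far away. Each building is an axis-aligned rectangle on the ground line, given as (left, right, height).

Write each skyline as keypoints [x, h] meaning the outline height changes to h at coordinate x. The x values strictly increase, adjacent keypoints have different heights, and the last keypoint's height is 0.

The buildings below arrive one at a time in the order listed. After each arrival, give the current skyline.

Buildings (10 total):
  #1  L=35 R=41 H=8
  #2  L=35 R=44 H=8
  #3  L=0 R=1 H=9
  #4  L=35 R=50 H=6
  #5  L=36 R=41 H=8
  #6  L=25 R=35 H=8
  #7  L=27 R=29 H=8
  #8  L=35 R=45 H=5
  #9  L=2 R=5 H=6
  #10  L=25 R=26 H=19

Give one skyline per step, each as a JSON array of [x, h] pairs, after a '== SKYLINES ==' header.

== SKYLINES ==
[[35,8],[41,0]]
[[35,8],[44,0]]
[[0,9],[1,0],[35,8],[44,0]]
[[0,9],[1,0],[35,8],[44,6],[50,0]]
[[0,9],[1,0],[35,8],[44,6],[50,0]]
[[0,9],[1,0],[25,8],[44,6],[50,0]]
[[0,9],[1,0],[25,8],[44,6],[50,0]]
[[0,9],[1,0],[25,8],[44,6],[50,0]]
[[0,9],[1,0],[2,6],[5,0],[25,8],[44,6],[50,0]]
[[0,9],[1,0],[2,6],[5,0],[25,19],[26,8],[44,6],[50,0]]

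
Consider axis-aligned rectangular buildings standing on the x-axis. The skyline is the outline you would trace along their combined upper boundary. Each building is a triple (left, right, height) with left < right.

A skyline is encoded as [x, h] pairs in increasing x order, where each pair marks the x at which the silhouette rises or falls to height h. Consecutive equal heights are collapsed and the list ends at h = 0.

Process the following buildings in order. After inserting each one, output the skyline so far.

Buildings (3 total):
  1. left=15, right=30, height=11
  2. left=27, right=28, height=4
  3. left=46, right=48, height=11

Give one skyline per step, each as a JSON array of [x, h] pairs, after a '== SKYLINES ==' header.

== SKYLINES ==
[[15,11],[30,0]]
[[15,11],[30,0]]
[[15,11],[30,0],[46,11],[48,0]]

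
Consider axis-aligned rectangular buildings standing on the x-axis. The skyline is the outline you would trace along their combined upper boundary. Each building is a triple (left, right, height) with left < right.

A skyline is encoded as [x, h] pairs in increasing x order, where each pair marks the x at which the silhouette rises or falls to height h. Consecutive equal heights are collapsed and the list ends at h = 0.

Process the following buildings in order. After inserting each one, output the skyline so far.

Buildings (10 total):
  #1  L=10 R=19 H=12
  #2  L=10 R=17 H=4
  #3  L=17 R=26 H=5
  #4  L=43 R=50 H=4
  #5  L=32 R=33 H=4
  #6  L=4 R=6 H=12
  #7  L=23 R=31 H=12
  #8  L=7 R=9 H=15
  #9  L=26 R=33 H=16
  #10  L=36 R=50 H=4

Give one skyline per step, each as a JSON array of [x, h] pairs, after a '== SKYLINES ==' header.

== SKYLINES ==
[[10,12],[19,0]]
[[10,12],[19,0]]
[[10,12],[19,5],[26,0]]
[[10,12],[19,5],[26,0],[43,4],[50,0]]
[[10,12],[19,5],[26,0],[32,4],[33,0],[43,4],[50,0]]
[[4,12],[6,0],[10,12],[19,5],[26,0],[32,4],[33,0],[43,4],[50,0]]
[[4,12],[6,0],[10,12],[19,5],[23,12],[31,0],[32,4],[33,0],[43,4],[50,0]]
[[4,12],[6,0],[7,15],[9,0],[10,12],[19,5],[23,12],[31,0],[32,4],[33,0],[43,4],[50,0]]
[[4,12],[6,0],[7,15],[9,0],[10,12],[19,5],[23,12],[26,16],[33,0],[43,4],[50,0]]
[[4,12],[6,0],[7,15],[9,0],[10,12],[19,5],[23,12],[26,16],[33,0],[36,4],[50,0]]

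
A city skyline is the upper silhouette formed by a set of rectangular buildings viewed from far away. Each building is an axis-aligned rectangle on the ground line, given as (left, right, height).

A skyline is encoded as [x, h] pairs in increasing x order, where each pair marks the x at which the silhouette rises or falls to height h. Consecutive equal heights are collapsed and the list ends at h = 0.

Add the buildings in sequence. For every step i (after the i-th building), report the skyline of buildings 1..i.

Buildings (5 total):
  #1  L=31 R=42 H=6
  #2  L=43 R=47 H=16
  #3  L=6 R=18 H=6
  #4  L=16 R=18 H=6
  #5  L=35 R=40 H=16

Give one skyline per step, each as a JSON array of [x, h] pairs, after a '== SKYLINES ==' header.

== SKYLINES ==
[[31,6],[42,0]]
[[31,6],[42,0],[43,16],[47,0]]
[[6,6],[18,0],[31,6],[42,0],[43,16],[47,0]]
[[6,6],[18,0],[31,6],[42,0],[43,16],[47,0]]
[[6,6],[18,0],[31,6],[35,16],[40,6],[42,0],[43,16],[47,0]]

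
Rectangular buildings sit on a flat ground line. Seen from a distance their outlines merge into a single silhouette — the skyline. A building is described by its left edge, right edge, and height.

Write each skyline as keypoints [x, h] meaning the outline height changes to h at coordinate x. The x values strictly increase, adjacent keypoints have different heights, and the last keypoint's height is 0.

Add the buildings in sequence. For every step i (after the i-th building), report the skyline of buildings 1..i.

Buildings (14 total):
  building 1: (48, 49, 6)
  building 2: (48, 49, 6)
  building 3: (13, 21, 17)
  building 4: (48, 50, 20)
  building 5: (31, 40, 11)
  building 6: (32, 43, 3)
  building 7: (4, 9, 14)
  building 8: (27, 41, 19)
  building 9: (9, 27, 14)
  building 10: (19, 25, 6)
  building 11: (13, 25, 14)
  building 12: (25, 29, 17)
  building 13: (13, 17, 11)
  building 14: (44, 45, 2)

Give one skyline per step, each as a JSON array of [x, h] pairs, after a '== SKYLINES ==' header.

== SKYLINES ==
[[48,6],[49,0]]
[[48,6],[49,0]]
[[13,17],[21,0],[48,6],[49,0]]
[[13,17],[21,0],[48,20],[50,0]]
[[13,17],[21,0],[31,11],[40,0],[48,20],[50,0]]
[[13,17],[21,0],[31,11],[40,3],[43,0],[48,20],[50,0]]
[[4,14],[9,0],[13,17],[21,0],[31,11],[40,3],[43,0],[48,20],[50,0]]
[[4,14],[9,0],[13,17],[21,0],[27,19],[41,3],[43,0],[48,20],[50,0]]
[[4,14],[13,17],[21,14],[27,19],[41,3],[43,0],[48,20],[50,0]]
[[4,14],[13,17],[21,14],[27,19],[41,3],[43,0],[48,20],[50,0]]
[[4,14],[13,17],[21,14],[27,19],[41,3],[43,0],[48,20],[50,0]]
[[4,14],[13,17],[21,14],[25,17],[27,19],[41,3],[43,0],[48,20],[50,0]]
[[4,14],[13,17],[21,14],[25,17],[27,19],[41,3],[43,0],[48,20],[50,0]]
[[4,14],[13,17],[21,14],[25,17],[27,19],[41,3],[43,0],[44,2],[45,0],[48,20],[50,0]]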